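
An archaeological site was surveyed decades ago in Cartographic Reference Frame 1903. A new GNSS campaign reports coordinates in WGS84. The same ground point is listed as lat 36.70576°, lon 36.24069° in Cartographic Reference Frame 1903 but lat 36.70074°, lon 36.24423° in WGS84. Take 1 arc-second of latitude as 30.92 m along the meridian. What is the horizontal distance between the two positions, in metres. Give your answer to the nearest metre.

Δφ = 36.70074° − 36.70576° = -0.00502°; Δλ = 36.24423° − 36.24069° = +0.00354°.
1° of latitude = 3600 × 30.92 = 111312 m.
ΔN = Δφ × 111312 = -558.8 m; ΔE = Δλ × 111312 × cos(36.70576°) = +0.00354 × 111312 × 0.801716 = 315.9 m.
Distance = √(ΔE² + ΔN²) = √(315.9² + (-558.8)²) = 641.9 m.

642 m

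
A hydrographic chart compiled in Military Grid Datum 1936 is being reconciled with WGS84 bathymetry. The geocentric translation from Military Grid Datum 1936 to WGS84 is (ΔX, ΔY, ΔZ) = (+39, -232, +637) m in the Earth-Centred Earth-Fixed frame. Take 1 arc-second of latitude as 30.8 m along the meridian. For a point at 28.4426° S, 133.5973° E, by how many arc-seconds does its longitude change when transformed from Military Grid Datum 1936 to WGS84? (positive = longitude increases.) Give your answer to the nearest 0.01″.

Δλ = 4.86″

sin φ = -0.476278, cos φ = 0.879295, sin λ = 0.724204, cos λ = -0.689585.
East component: ΔE = −sin λ·ΔX + cos λ·ΔY = −(0.724204)(39) + (-0.689585)(-232) = 131.74 m.
1° of latitude spans 3600 × 30.80 = 110880 m; at latitude φ, 1° of longitude spans that × cos φ = 97496.2 m, so Δλ = 131.74 / 97496.2 × 3600 = 4.864″.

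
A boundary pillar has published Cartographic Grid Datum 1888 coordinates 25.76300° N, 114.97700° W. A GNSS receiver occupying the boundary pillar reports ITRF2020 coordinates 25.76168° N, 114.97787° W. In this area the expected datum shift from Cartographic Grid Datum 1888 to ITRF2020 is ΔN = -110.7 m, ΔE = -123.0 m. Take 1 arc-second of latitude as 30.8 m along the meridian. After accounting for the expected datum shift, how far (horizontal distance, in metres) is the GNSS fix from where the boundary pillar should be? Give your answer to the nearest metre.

51 m

Observed coordinate differences: Δφ = -0.00132°, Δλ = -0.00087°.
Converting to metres (1° lat = 110880 m, cos φ = 0.900600): observed ΔN = -146.4 m, observed ΔE = -86.9 m.
Subtracting the expected shift leaves a residual of -146.4 − (-110.7) = -35.7 m north and -86.9 − (-123.0) = 36.1 m east.
Residual distance = √((-35.7)² + 36.1²) = 50.8 m.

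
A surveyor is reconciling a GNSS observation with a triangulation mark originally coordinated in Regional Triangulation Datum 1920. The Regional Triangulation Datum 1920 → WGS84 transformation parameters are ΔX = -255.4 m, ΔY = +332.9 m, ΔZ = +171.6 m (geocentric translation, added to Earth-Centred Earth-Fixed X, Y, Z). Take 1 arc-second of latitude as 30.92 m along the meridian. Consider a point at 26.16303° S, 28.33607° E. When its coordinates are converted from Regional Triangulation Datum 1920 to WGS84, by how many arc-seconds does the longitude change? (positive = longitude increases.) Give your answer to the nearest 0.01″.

Δλ = 14.93″

sin φ = -0.440927, cos φ = 0.897543, sin λ = 0.474642, cos λ = 0.880179.
East component: ΔE = −sin λ·ΔX + cos λ·ΔY = −(0.474642)(-255.4) + (0.880179)(332.9) = 414.24 m.
1° of latitude spans 3600 × 30.92 = 111312 m; at latitude φ, 1° of longitude spans that × cos φ = 99907.3 m, so Δλ = 414.24 / 99907.3 × 3600 = 14.926″.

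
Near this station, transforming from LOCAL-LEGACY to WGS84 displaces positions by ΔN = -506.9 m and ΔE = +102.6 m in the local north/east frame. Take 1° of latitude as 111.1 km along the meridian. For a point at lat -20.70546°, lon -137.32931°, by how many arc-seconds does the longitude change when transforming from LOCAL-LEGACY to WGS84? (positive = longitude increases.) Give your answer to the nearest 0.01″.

At latitude -20.70546°, cos φ = 0.935410.
1° of longitude at this latitude = 111.1 × cos φ = 103.92 km, so Δλ = 102.6 / 103924.1 = 0.0009873° = 3.554″.

Δλ = 3.55″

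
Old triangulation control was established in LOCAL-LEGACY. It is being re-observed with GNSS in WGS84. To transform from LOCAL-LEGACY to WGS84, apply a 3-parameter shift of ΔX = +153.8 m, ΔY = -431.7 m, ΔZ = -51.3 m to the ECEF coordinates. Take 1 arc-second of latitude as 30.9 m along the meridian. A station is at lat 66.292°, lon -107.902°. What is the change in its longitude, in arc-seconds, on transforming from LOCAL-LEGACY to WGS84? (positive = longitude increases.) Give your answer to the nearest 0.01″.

Δλ = 22.46″

sin φ = 0.915606, cos φ = 0.402076, sin λ = -0.951584, cos λ = -0.307390.
East component: ΔE = −sin λ·ΔX + cos λ·ΔY = −(-0.951584)(153.8) + (-0.307390)(-431.7) = 279.05 m.
1° of latitude spans 3600 × 30.90 = 111240 m; at latitude φ, 1° of longitude spans that × cos φ = 44726.9 m, so Δλ = 279.05 / 44726.9 × 3600 = 22.461″.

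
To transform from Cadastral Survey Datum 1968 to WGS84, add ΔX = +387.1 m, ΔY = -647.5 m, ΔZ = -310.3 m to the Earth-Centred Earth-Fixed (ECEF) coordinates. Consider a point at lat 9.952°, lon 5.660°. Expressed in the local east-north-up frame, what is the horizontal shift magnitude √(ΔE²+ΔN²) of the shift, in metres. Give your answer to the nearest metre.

772 m

At φ = 9.952°, λ = 5.660°: sin φ = 0.172823, cos φ = 0.984953, sin λ = 0.098625, cos λ = 0.995125.
ΔE = −sin λ·ΔX + cos λ·ΔY = −(0.098625)·(387.1) + (0.995125)·(-647.5) = -682.52 m.
ΔN = −sin φ cos λ·ΔX − sin φ sin λ·ΔY + cos φ·ΔZ = −(0.172823)(0.995125)(387.1) − (0.172823)(0.098625)(-647.5) + (0.984953)(-310.3) = -361.17 m.
Horizontal magnitude = √(ΔE² + ΔN²) = √((-682.52)² + (-361.17)²) = 772.19 m.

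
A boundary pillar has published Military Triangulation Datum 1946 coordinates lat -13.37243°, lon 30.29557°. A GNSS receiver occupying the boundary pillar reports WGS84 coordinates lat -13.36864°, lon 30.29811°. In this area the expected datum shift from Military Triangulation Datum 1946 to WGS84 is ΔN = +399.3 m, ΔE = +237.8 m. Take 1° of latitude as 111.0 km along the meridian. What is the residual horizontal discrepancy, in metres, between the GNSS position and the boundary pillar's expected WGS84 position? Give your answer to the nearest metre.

Observed coordinate differences: Δφ = +0.00379°, Δλ = +0.00254°.
Converting to metres (1° lat = 111000 m, cos φ = 0.972887): observed ΔN = 420.7 m, observed ΔE = 274.3 m.
Subtracting the expected shift leaves a residual of 420.7 − (399.3) = 21.4 m north and 274.3 − (237.8) = 36.5 m east.
Residual distance = √(21.4² + 36.5²) = 42.3 m.

42 m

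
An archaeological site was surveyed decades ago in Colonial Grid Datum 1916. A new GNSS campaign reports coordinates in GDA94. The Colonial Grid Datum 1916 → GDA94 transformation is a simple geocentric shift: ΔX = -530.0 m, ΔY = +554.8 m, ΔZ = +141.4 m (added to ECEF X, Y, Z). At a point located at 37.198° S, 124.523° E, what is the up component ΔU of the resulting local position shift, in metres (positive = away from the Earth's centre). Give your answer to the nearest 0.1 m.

ΔU = 517.9 m

At φ = -37.198°, λ = 124.523°: sin φ = -0.604571, cos φ = 0.796551, sin λ = 0.823899, cos λ = -0.566737.
ΔU = cos φ cos λ·ΔX + cos φ sin λ·ΔY + sin φ·ΔZ = (0.796551)(-0.566737)(-530.0) + (0.796551)(0.823899)(554.8) + (-0.604571)(141.4) = 517.88 m.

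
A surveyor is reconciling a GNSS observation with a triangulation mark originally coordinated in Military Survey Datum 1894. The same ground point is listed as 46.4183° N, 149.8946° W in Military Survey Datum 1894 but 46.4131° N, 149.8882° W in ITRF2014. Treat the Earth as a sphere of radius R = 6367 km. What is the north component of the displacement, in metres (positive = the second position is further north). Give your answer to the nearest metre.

ΔN = -578 m

Δφ = 46.4131° − 46.4183° = -0.0052°; Δλ = -149.8882° − -149.8946° = +0.0064°.
1° along a meridian = πR/180 = 111125 m.
ΔN = Δφ × 111125 = -577.9 m; ΔE = Δλ × 111125 × cos(46.4183°) = +0.0064 × 111125 × 0.689388 = 490.3 m.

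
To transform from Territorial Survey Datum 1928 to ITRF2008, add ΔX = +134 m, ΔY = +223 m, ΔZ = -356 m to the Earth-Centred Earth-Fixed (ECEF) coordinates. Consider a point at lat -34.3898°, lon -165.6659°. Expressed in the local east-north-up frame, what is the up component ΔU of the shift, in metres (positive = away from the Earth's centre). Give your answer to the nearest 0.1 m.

ΔU = 48.4 m

The local up (radial) axis is (cos φ cos λ, cos φ sin λ, sin φ), giving ΔU = -107.136 − 45.560 + 201.076 = 48.38 m.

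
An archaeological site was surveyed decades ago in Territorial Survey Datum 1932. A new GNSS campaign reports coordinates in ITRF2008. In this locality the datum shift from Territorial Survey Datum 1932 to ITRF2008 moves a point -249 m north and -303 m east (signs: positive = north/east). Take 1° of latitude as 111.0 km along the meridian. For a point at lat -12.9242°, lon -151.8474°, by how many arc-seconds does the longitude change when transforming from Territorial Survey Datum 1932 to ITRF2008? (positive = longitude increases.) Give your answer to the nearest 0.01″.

Δλ = -10.08″

At latitude -12.9242°, cos φ = 0.974667.
1° of longitude at this latitude = 111.0 × cos φ = 108.19 km, so Δλ = -303.0 / 108188.0 = -0.0028007° = -10.082″.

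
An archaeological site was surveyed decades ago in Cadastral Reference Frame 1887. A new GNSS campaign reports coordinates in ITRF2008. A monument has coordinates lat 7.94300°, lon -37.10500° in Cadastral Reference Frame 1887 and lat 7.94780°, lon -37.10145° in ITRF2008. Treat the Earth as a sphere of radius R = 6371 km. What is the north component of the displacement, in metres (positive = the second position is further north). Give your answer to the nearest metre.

Δφ = 7.94780° − 7.94300° = +0.00480°; Δλ = -37.10145° − -37.10500° = +0.00355°.
1° along a meridian = πR/180 = 111195 m.
ΔN = Δφ × 111195 = 533.7 m; ΔE = Δλ × 111195 × cos(7.94300°) = +0.00355 × 111195 × 0.990406 = 391.0 m.

ΔN = 534 m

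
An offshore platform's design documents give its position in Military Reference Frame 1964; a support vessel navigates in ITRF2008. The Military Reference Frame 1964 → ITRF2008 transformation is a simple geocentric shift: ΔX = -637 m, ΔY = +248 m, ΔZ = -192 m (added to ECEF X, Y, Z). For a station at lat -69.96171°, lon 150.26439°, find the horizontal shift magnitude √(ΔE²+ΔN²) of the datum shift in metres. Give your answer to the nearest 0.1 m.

At φ = -69.96171°, λ = 150.26439°: sin φ = -0.939464, cos φ = 0.342648, sin λ = 0.495998, cos λ = -0.868323.
ΔE = −sin λ·ΔX + cos λ·ΔY = −(0.495998)·(-637) + (-0.868323)·(248) = 100.61 m.
ΔN = −sin φ cos λ·ΔX − sin φ sin λ·ΔY + cos φ·ΔZ = −(-0.939464)(-0.868323)(-637) − (-0.939464)(0.495998)(248) + (0.342648)(-192) = 569.41 m.
Horizontal magnitude = √(ΔE² + ΔN²) = √(100.61² + 569.41²) = 578.23 m.

578.2 m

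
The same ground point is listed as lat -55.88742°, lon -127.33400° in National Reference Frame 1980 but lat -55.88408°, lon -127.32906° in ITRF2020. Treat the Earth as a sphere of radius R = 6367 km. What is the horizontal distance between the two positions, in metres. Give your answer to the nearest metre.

482 m

Δφ = -55.88408° − -55.88742° = +0.00334°; Δλ = -127.32906° − -127.33400° = +0.00494°.
1° along a meridian = πR/180 = 111125 m.
ΔN = Δφ × 111125 = 371.2 m; ΔE = Δλ × 111125 × cos(-55.88742°) = +0.00494 × 111125 × 0.560821 = 307.9 m.
Distance = √(ΔE² + ΔN²) = √(307.9² + 371.2²) = 482.2 m.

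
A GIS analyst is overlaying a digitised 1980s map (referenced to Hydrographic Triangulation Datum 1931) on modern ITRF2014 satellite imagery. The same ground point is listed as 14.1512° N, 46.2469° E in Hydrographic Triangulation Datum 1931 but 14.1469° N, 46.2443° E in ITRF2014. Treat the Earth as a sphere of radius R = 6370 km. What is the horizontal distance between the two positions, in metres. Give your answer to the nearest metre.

554 m

Δφ = 14.1469° − 14.1512° = -0.0043°; Δλ = 46.2443° − 46.2469° = -0.0026°.
1° along a meridian = πR/180 = 111177 m.
ΔN = Δφ × 111177 = -478.1 m; ΔE = Δλ × 111177 × cos(14.1512°) = -0.0026 × 111177 × 0.969654 = -280.3 m.
Distance = √(ΔE² + ΔN²) = √((-280.3)² + (-478.1)²) = 554.2 m.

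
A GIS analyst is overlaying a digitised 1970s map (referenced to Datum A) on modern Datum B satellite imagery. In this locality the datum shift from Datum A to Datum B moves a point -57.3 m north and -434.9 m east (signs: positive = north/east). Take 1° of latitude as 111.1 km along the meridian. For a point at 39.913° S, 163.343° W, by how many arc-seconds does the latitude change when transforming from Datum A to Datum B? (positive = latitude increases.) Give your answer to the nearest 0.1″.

Δφ = -1.9″

1° of latitude = 111.1 km, so Δφ = -57.3 / 111100 = -0.0005158° = -1.857″.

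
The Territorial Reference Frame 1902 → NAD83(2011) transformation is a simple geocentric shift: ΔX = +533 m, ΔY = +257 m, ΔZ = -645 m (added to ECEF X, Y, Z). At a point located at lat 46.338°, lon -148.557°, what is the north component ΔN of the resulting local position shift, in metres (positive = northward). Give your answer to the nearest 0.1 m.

At φ = 46.338°, λ = -148.557°: sin φ = 0.723425, cos φ = 0.690403, sin λ = -0.521650, cos λ = -0.853160.
ΔN = −sin φ cos λ·ΔX − sin φ sin λ·ΔY + cos φ·ΔZ = −(0.723425)(-0.853160)(533) − (0.723425)(-0.521650)(257) + (0.690403)(-645) = -19.36 m.

ΔN = -19.4 m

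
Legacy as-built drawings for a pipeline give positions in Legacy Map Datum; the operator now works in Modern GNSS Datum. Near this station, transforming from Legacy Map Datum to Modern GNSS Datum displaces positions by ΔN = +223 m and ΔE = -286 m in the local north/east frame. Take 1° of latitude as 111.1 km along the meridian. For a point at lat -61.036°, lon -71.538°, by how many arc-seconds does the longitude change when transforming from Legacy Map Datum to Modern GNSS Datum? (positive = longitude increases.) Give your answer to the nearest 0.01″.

At latitude -61.036°, cos φ = 0.484260.
1° of longitude at this latitude = 111.1 × cos φ = 53.80 km, so Δλ = -286.0 / 53801.3 = -0.0053159° = -19.137″.

Δλ = -19.14″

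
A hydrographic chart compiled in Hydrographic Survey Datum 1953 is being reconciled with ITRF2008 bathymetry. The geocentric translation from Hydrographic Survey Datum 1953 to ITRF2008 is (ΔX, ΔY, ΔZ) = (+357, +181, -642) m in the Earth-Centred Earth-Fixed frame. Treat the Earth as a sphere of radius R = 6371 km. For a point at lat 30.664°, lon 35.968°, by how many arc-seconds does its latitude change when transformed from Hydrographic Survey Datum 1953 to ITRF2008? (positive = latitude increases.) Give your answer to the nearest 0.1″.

Δφ = -24.4″

sin φ = 0.510003, cos φ = 0.860173, sin λ = 0.587333, cos λ = 0.809345.
North component: ΔN = −sin φ cos λ·ΔX − sin φ sin λ·ΔY + cos φ·ΔZ = −(0.510003)(0.809345)(357) − (0.510003)(0.587333)(181) + (0.860173)(-642) = -753.81 m.
1° of latitude spans πR/180 = 111195 m, so Δφ = -753.81 / 111195 × 3600 = -24.405″.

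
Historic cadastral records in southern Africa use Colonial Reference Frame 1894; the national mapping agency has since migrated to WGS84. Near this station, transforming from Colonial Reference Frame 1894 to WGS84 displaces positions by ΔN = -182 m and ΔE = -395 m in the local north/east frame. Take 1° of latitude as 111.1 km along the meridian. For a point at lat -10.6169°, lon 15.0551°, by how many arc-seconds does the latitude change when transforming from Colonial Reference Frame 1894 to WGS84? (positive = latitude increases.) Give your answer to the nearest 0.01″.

Δφ = -5.90″

1° of latitude = 111.1 km, so Δφ = -182.0 / 111100 = -0.0016382° = -5.897″.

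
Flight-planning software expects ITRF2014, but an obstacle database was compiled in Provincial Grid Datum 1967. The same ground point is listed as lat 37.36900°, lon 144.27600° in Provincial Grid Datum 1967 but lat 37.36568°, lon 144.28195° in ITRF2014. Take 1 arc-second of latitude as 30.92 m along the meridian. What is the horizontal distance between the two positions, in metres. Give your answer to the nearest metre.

643 m

Δφ = 37.36568° − 37.36900° = -0.00332°; Δλ = 144.28195° − 144.27600° = +0.00595°.
1° of latitude = 3600 × 30.92 = 111312 m.
ΔN = Δφ × 111312 = -369.6 m; ΔE = Δλ × 111312 × cos(37.36900°) = +0.00595 × 111312 × 0.794743 = 526.4 m.
Distance = √(ΔE² + ΔN²) = √(526.4² + (-369.6)²) = 643.1 m.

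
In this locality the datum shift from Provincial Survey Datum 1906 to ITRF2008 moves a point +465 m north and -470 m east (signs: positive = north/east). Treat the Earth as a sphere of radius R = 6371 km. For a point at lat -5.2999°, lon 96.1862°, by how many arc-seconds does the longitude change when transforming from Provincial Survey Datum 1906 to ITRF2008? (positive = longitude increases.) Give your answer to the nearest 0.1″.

Δλ = -15.3″

At latitude -5.2999°, cos φ = 0.995725.
One radian of longitude at latitude φ spans R cos φ, so Δλ = ΔE / (R cos φ) = -470.0 / (6371000 × 0.995725) = -7.4089e-05 rad = -15.282″.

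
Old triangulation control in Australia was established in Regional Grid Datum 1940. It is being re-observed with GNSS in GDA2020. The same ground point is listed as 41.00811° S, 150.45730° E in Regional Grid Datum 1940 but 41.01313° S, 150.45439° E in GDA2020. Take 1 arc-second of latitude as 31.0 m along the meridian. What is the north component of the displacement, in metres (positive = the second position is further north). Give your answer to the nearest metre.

Δφ = -41.01313° − -41.00811° = -0.00502°; Δλ = 150.45439° − 150.45730° = -0.00291°.
1° of latitude = 3600 × 31.00 = 111600 m.
ΔN = Δφ × 111600 = -560.2 m; ΔE = Δλ × 111600 × cos(-41.00811°) = -0.00291 × 111600 × 0.754617 = -245.1 m.

ΔN = -560 m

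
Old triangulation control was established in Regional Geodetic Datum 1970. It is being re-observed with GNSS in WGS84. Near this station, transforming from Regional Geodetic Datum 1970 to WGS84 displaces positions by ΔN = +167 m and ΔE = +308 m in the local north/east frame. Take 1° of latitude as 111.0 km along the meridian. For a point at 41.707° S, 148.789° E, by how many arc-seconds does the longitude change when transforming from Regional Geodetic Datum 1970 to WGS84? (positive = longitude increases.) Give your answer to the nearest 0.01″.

Δλ = 13.38″

At latitude -41.707°, cos φ = 0.746557.
1° of longitude at this latitude = 111.0 × cos φ = 82.87 km, so Δλ = 308.0 / 82867.8 = 0.0037168° = 13.380″.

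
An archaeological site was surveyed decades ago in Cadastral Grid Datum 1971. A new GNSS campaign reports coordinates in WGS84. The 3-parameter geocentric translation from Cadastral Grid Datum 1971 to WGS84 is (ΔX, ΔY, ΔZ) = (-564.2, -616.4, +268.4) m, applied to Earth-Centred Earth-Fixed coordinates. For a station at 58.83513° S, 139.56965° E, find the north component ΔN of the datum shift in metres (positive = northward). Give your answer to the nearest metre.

At φ = -58.83513°, λ = 139.56965°: sin φ = -0.855682, cos φ = 0.517502, sin λ = 0.648523, cos λ = -0.761195.
ΔN = −sin φ cos λ·ΔX − sin φ sin λ·ΔY + cos φ·ΔZ = −(-0.855682)(-0.761195)(-564.2) − (-0.855682)(0.648523)(-616.4) + (0.517502)(268.4) = 164.33 m.

ΔN = 164 m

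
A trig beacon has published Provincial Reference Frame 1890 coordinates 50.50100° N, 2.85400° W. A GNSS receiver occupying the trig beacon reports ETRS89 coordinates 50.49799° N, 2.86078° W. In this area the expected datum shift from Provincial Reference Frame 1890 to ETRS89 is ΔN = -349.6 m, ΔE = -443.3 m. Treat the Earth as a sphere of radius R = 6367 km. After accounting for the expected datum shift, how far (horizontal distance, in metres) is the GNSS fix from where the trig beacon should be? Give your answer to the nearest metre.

39 m

Observed coordinate differences: Δφ = -0.00301°, Δλ = -0.00678°.
Converting to metres (1° lat = 111125 m, cos φ = 0.636065): observed ΔN = -334.5 m, observed ΔE = -479.2 m.
Subtracting the expected shift leaves a residual of -334.5 − (-349.6) = 15.1 m north and -479.2 − (-443.3) = -35.9 m east.
Residual distance = √(15.1² + (-35.9)²) = 39.0 m.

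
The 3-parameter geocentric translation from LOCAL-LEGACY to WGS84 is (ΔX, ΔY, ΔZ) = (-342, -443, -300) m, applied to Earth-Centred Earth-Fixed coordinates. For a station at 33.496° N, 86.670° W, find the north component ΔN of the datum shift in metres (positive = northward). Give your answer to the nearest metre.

ΔN = -483 m

The local north axis is (−sin φ cos λ, −sin φ sin λ, cos φ), giving ΔN = 10.963 − 244.069 − 250.177 = -483.28 m.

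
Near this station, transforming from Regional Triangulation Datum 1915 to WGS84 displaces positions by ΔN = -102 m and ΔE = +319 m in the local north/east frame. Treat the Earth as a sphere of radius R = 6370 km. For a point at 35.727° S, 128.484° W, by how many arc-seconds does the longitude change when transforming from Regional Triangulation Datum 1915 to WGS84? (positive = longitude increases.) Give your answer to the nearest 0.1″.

Δλ = 12.7″

At latitude -35.727°, cos φ = 0.811808.
One radian of longitude at latitude φ spans R cos φ, so Δλ = ΔE / (R cos φ) = 319.0 / (6370000 × 0.811808) = 6.1688e-05 rad = 12.724″.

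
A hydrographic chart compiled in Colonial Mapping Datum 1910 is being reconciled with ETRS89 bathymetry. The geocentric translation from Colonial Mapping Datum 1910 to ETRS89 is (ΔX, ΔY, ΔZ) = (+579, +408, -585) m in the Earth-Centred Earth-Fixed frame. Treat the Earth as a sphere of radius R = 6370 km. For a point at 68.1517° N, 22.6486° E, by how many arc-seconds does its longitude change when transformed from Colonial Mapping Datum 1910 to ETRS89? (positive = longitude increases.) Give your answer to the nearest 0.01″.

Δλ = 13.36″

sin φ = 0.928172, cos φ = 0.372150, sin λ = 0.385078, cos λ = 0.922884.
East component: ΔE = −sin λ·ΔX + cos λ·ΔY = −(0.385078)(579) + (0.922884)(408) = 153.58 m.
1° of latitude spans πR/180 = 111177 m; at latitude φ, 1° of longitude spans that × cos φ = 41374.7 m, so Δλ = 153.58 / 41374.7 × 3600 = 13.363″.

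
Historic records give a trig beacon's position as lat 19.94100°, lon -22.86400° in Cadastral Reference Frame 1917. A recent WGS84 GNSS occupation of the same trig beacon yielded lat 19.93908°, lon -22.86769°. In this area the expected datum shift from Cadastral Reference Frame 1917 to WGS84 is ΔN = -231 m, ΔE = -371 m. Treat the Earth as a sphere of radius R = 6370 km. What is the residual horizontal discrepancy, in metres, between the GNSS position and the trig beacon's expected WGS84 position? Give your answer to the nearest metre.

23 m

Observed coordinate differences: Δφ = -0.00192°, Δλ = -0.00369°.
Converting to metres (1° lat = 111177 m, cos φ = 0.940044): observed ΔN = -213.5 m, observed ΔE = -385.6 m.
Subtracting the expected shift leaves a residual of -213.5 − (-231) = 17.5 m north and -385.6 − (-371) = -14.6 m east.
Residual distance = √(17.5² + (-14.6)²) = 22.9 m.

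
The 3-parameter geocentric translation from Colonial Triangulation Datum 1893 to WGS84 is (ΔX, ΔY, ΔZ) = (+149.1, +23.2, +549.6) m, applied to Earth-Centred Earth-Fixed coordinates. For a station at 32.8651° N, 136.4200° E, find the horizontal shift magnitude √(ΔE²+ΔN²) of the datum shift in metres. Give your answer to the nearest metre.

525 m

The local east axis at (φ, λ) is (−sin λ, cos λ, 0), so ΔE = −sin(136.4200°)·149.1 + cos(136.4200°)·23.2 = -119.59 m.
The local north axis is (−sin φ cos λ, −sin φ sin λ, cos φ), giving ΔN = 58.613 − 8.679 + 461.637 = 511.57 m.
Horizontal magnitude = √(ΔE² + ΔN²) = √((-119.59)² + 511.57²) = 525.36 m.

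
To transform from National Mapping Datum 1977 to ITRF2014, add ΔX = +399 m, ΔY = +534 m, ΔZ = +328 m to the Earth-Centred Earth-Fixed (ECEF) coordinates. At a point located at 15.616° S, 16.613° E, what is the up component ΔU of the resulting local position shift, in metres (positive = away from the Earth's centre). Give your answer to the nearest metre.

The local up (radial) axis is (cos φ cos λ, cos φ sin λ, sin φ), giving ΔU = 368.232 + 147.038 − 88.294 = 426.98 m.

ΔU = 427 m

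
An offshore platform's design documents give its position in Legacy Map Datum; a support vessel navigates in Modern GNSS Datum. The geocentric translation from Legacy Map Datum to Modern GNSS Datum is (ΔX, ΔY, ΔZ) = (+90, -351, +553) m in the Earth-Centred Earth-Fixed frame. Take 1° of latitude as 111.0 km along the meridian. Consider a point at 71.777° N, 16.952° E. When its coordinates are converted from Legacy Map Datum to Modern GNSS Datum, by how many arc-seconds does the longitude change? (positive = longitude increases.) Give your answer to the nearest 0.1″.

Δλ = -37.5″

sin φ = 0.949847, cos φ = 0.312716, sin λ = 0.291570, cos λ = 0.956549.
East component: ΔE = −sin λ·ΔX + cos λ·ΔY = −(0.291570)(90) + (0.956549)(-351) = -361.99 m.
1° of latitude spans 111000 m; at latitude φ, 1° of longitude spans that × cos φ = 34711.5 m, so Δλ = -361.99 / 34711.5 × 3600 = -37.543″.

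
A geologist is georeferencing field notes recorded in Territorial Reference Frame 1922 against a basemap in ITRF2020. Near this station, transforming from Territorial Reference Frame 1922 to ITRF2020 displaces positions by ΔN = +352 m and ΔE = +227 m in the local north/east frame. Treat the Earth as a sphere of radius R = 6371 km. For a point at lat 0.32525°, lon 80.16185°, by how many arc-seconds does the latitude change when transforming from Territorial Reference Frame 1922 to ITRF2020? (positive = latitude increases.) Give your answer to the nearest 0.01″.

On a sphere of radius R, 1 rad of latitude = R, so Δφ = ΔN / R = 352.0 / 6371000 = 5.5250e-05 rad = 11.396″.

Δφ = 11.40″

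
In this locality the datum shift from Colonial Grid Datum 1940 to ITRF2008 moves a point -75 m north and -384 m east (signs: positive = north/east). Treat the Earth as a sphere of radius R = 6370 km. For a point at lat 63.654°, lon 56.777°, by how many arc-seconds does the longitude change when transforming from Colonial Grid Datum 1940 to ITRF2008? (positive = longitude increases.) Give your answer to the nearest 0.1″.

At latitude 63.654°, cos φ = 0.443791.
One radian of longitude at latitude φ spans R cos φ, so Δλ = ΔE / (R cos φ) = -384.0 / (6370000 × 0.443791) = -1.3584e-04 rad = -28.018″.

Δλ = -28.0″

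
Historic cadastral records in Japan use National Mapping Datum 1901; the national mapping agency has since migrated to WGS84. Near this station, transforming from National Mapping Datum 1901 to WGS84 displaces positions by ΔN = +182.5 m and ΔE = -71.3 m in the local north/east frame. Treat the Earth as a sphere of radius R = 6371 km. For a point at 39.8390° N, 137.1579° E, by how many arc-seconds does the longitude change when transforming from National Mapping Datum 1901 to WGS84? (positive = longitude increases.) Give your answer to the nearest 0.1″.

Δλ = -3.0″

At latitude 39.8390°, cos φ = 0.767848.
One radian of longitude at latitude φ spans R cos φ, so Δλ = ΔE / (R cos φ) = -71.3 / (6371000 × 0.767848) = -1.4575e-05 rad = -3.006″.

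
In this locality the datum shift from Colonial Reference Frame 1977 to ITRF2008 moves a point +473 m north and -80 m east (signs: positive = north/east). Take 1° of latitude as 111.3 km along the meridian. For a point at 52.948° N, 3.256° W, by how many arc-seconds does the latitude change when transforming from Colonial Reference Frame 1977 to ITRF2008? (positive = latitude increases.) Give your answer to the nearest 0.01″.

Δφ = 15.30″

1° of latitude = 111.3 km, so Δφ = 473.0 / 111300 = 0.0042498° = 15.299″.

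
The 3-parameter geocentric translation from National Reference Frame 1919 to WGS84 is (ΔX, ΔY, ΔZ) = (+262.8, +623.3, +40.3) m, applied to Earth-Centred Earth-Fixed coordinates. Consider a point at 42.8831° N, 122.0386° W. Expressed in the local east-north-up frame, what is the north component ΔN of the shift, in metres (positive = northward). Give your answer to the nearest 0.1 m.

ΔN = 484.0 m

At φ = 42.8831°, λ = -122.0386°: sin φ = 0.680505, cos φ = 0.732744, sin λ = -0.847691, cos λ = -0.530490.
ΔN = −sin φ cos λ·ΔX − sin φ sin λ·ΔY + cos φ·ΔZ = −(0.680505)(-0.530490)(262.8) − (0.680505)(-0.847691)(623.3) + (0.732744)(40.3) = 483.96 m.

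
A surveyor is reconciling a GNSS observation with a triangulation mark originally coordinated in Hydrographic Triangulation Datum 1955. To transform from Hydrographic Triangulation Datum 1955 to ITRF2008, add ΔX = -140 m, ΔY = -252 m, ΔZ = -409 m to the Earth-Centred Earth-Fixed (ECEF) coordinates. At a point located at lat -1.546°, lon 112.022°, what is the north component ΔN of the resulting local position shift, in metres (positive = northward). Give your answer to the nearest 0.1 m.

The local north axis is (−sin φ cos λ, −sin φ sin λ, cos φ), giving ΔN = 1.416 − 6.303 − 408.851 = -413.74 m.

ΔN = -413.7 m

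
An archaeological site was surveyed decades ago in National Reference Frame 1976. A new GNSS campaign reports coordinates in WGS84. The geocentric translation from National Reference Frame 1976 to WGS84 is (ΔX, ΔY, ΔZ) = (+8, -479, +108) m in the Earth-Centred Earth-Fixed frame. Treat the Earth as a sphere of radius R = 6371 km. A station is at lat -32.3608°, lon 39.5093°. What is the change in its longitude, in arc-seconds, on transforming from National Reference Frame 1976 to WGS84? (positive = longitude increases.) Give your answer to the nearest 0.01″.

sin φ = -0.535249, cos φ = 0.844694, sin λ = 0.636203, cos λ = 0.771521.
East component: ΔE = −sin λ·ΔX + cos λ·ΔY = −(0.636203)(8) + (0.771521)(-479) = -374.65 m.
1° of latitude spans πR/180 = 111195 m; at latitude φ, 1° of longitude spans that × cos φ = 93925.7 m, so Δλ = -374.65 / 93925.7 × 3600 = -14.360″.

Δλ = -14.36″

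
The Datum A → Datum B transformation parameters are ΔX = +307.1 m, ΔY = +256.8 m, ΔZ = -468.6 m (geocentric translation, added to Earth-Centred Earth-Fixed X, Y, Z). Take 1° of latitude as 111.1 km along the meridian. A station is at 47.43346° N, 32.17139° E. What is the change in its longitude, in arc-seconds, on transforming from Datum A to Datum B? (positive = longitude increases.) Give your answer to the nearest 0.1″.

sin φ = 0.736492, cos φ = 0.676446, sin λ = 0.532454, cos λ = 0.846459.
East component: ΔE = −sin λ·ΔX + cos λ·ΔY = −(0.532454)(307.1) + (0.846459)(256.8) = 53.85 m.
1° of latitude spans 111100 m; at latitude φ, 1° of longitude spans that × cos φ = 75153.1 m, so Δλ = 53.85 / 75153.1 × 3600 = 2.580″.

Δλ = 2.6″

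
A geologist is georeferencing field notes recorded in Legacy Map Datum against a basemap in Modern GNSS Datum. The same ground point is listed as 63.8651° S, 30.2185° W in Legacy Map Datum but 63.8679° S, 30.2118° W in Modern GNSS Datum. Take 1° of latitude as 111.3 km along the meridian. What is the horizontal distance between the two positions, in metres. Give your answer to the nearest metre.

453 m

Δφ = -63.8679° − -63.8651° = -0.0028°; Δλ = -30.2118° − -30.2185° = +0.0067°.
ΔN = Δφ × 111300 = -311.6 m; ΔE = Δλ × 111300 × cos(-63.8651°) = +0.0067 × 111300 × 0.440486 = 328.5 m.
Distance = √(ΔE² + ΔN²) = √(328.5² + (-311.6)²) = 452.8 m.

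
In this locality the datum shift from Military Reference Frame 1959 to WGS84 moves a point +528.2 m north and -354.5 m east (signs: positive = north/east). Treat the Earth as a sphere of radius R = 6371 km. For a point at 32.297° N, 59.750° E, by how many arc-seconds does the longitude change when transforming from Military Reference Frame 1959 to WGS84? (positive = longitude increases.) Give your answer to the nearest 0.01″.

At latitude 32.297°, cos φ = 0.845290.
One radian of longitude at latitude φ spans R cos φ, so Δλ = ΔE / (R cos φ) = -354.5 / (6371000 × 0.845290) = -6.5827e-05 rad = -13.578″.

Δλ = -13.58″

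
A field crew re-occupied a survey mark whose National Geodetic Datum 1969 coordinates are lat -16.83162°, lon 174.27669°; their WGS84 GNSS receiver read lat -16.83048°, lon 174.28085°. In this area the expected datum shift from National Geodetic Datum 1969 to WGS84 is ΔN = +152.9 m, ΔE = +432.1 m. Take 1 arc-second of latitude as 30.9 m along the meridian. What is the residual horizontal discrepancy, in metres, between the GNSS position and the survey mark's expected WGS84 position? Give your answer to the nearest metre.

Observed coordinate differences: Δφ = +0.00114°, Δλ = +0.00416°.
Converting to metres (1° lat = 111240 m, cos φ = 0.957160): observed ΔN = 126.8 m, observed ΔE = 442.9 m.
Subtracting the expected shift leaves a residual of 126.8 − (152.9) = -26.1 m north and 442.9 − (432.1) = 10.8 m east.
Residual distance = √((-26.1)² + 10.8²) = 28.2 m.

28 m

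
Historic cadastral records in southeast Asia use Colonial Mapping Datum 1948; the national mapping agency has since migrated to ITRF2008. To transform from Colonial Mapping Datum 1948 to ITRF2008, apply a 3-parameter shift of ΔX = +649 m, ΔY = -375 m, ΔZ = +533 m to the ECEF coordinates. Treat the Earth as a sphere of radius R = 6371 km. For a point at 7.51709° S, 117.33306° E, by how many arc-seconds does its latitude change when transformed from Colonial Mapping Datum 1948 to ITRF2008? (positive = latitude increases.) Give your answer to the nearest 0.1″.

Δφ = 14.4″

sin φ = -0.130822, cos φ = 0.991406, sin λ = 0.888352, cos λ = -0.459162.
North component: ΔN = −sin φ cos λ·ΔX − sin φ sin λ·ΔY + cos φ·ΔZ = −(-0.130822)(-0.459162)(649) − (-0.130822)(0.888352)(-375) + (0.991406)(533) = 445.85 m.
1° of latitude spans πR/180 = 111195 m, so Δφ = 445.85 / 111195 × 3600 = 14.435″.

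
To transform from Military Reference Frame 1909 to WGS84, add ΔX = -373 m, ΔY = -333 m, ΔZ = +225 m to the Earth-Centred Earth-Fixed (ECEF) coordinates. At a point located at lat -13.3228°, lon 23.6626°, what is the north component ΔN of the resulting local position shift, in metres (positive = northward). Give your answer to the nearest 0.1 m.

At φ = -13.3228°, λ = 23.6626°: sin φ = -0.230437, cos φ = 0.973087, sin λ = 0.401350, cos λ = 0.915925.
ΔN = −sin φ cos λ·ΔX − sin φ sin λ·ΔY + cos φ·ΔZ = −(-0.230437)(0.915925)(-373) − (-0.230437)(0.401350)(-333) + (0.973087)(225) = 109.42 m.

ΔN = 109.4 m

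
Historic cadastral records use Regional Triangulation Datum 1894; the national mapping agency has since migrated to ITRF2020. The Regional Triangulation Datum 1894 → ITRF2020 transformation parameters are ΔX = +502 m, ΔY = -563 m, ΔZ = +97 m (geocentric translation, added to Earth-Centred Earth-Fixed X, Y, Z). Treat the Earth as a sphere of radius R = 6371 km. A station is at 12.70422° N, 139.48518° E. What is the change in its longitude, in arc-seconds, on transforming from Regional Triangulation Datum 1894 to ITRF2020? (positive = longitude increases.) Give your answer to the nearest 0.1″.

Δλ = 3.4″

sin φ = 0.219918, cos φ = 0.975518, sin λ = 0.649645, cos λ = -0.760238.
East component: ΔE = −sin λ·ΔX + cos λ·ΔY = −(0.649645)(502) + (-0.760238)(-563) = 101.89 m.
1° of latitude spans πR/180 = 111195 m; at latitude φ, 1° of longitude spans that × cos φ = 108472.7 m, so Δλ = 101.89 / 108472.7 × 3600 = 3.382″.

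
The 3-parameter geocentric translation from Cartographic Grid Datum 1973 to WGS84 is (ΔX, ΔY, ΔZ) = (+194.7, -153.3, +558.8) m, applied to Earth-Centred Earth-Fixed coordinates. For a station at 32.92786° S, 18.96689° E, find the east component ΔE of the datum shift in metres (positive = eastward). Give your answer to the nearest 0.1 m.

The local east axis at (φ, λ) is (−sin λ, cos λ, 0), so ΔE = −sin(18.96689°)·194.7 + cos(18.96689°)·(-153.3) = -208.26 m.

ΔE = -208.3 m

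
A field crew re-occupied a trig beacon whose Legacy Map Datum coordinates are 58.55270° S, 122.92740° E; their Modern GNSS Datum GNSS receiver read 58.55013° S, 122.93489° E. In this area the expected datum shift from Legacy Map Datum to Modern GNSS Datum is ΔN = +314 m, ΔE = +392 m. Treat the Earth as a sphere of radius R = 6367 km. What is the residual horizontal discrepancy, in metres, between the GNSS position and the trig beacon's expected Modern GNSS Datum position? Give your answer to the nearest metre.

Observed coordinate differences: Δφ = +0.00257°, Δλ = +0.00749°.
Converting to metres (1° lat = 111125 m, cos φ = 0.521714): observed ΔN = 285.6 m, observed ΔE = 434.2 m.
Subtracting the expected shift leaves a residual of 285.6 − (314) = -28.4 m north and 434.2 − (392) = 42.2 m east.
Residual distance = √((-28.4)² + 42.2²) = 50.9 m.

51 m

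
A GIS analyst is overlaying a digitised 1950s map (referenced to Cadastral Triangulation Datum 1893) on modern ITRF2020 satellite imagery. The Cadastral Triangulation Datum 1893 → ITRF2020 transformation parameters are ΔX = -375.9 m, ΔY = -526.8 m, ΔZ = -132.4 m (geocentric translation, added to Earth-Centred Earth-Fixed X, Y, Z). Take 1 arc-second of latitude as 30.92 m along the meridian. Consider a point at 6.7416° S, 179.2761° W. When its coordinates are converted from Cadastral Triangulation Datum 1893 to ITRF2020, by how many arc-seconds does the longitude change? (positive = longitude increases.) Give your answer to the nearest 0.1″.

Δλ = 17.0″

sin φ = -0.117392, cos φ = 0.993086, sin λ = -0.012634, cos λ = -0.999920.
East component: ΔE = −sin λ·ΔX + cos λ·ΔY = −(-0.012634)(-375.9) + (-0.999920)(-526.8) = 522.01 m.
1° of latitude spans 3600 × 30.92 = 111312 m; at latitude φ, 1° of longitude spans that × cos φ = 110542.4 m, so Δλ = 522.01 / 110542.4 × 3600 = 17.000″.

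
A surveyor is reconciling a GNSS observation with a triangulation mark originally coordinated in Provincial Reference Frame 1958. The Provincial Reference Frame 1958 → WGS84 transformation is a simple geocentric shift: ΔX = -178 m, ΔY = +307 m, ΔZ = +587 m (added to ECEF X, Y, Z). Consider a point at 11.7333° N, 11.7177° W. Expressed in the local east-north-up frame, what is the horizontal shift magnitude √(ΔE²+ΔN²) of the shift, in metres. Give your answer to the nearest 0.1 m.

At φ = 11.7333°, λ = -11.7177°: sin φ = 0.203356, cos φ = 0.979105, sin λ = -0.203090, cos λ = 0.979160.
ΔE = −sin λ·ΔX + cos λ·ΔY = −(-0.203090)·(-178) + (0.979160)·(307) = 264.45 m.
ΔN = −sin φ cos λ·ΔX − sin φ sin λ·ΔY + cos φ·ΔZ = −(0.203356)(0.979160)(-178) − (0.203356)(-0.203090)(307) + (0.979105)(587) = 622.86 m.
Horizontal magnitude = √(ΔE² + ΔN²) = √(264.45² + 622.86²) = 676.67 m.

676.7 m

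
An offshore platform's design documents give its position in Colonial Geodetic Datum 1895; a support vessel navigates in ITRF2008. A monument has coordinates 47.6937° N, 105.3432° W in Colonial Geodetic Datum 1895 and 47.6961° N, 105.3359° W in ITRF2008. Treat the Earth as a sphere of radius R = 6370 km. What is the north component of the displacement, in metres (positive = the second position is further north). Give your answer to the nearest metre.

ΔN = 267 m

Δφ = 47.6961° − 47.6937° = +0.0024°; Δλ = -105.3359° − -105.3432° = +0.0073°.
1° along a meridian = πR/180 = 111177 m.
ΔN = Δφ × 111177 = 266.8 m; ΔE = Δλ × 111177 × cos(47.6937°) = +0.0073 × 111177 × 0.673094 = 546.3 m.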